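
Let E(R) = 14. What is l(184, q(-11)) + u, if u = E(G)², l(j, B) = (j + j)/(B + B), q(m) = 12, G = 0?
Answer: 634/3 ≈ 211.33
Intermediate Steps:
l(j, B) = j/B (l(j, B) = (2*j)/((2*B)) = (2*j)*(1/(2*B)) = j/B)
u = 196 (u = 14² = 196)
l(184, q(-11)) + u = 184/12 + 196 = 184*(1/12) + 196 = 46/3 + 196 = 634/3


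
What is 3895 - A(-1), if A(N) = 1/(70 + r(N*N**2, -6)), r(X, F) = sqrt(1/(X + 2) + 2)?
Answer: 19073745/4897 + sqrt(3)/4897 ≈ 3895.0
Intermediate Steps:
r(X, F) = sqrt(2 + 1/(2 + X)) (r(X, F) = sqrt(1/(2 + X) + 2) = sqrt(2 + 1/(2 + X)))
A(N) = 1/(70 + sqrt((5 + 2*N**3)/(2 + N**3))) (A(N) = 1/(70 + sqrt((5 + 2*(N*N**2))/(2 + N*N**2))) = 1/(70 + sqrt((5 + 2*N**3)/(2 + N**3))))
3895 - A(-1) = 3895 - 1/(70 + sqrt((5 + 2*(-1)**3)/(2 + (-1)**3))) = 3895 - 1/(70 + sqrt((5 + 2*(-1))/(2 - 1))) = 3895 - 1/(70 + sqrt((5 - 2)/1)) = 3895 - 1/(70 + sqrt(1*3)) = 3895 - 1/(70 + sqrt(3))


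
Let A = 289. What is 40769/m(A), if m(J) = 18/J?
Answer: 11782241/18 ≈ 6.5457e+5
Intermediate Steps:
40769/m(A) = 40769/((18/289)) = 40769/((18*(1/289))) = 40769/(18/289) = 40769*(289/18) = 11782241/18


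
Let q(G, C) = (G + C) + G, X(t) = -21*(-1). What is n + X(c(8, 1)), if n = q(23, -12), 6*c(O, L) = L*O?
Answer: 55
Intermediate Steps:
c(O, L) = L*O/6 (c(O, L) = (L*O)/6 = L*O/6)
X(t) = 21
q(G, C) = C + 2*G (q(G, C) = (C + G) + G = C + 2*G)
n = 34 (n = -12 + 2*23 = -12 + 46 = 34)
n + X(c(8, 1)) = 34 + 21 = 55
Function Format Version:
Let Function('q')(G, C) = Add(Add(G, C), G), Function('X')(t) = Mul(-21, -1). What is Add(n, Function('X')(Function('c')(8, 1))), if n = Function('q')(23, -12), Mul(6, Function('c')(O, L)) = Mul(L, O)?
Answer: 55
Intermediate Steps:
Function('c')(O, L) = Mul(Rational(1, 6), L, O) (Function('c')(O, L) = Mul(Rational(1, 6), Mul(L, O)) = Mul(Rational(1, 6), L, O))
Function('X')(t) = 21
Function('q')(G, C) = Add(C, Mul(2, G)) (Function('q')(G, C) = Add(Add(C, G), G) = Add(C, Mul(2, G)))
n = 34 (n = Add(-12, Mul(2, 23)) = Add(-12, 46) = 34)
Add(n, Function('X')(Function('c')(8, 1))) = Add(34, 21) = 55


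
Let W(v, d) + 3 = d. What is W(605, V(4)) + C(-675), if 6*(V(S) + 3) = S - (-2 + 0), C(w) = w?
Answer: -680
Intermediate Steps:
V(S) = -8/3 + S/6 (V(S) = -3 + (S - (-2 + 0))/6 = -3 + (S - 1*(-2))/6 = -3 + (S + 2)/6 = -3 + (2 + S)/6 = -3 + (⅓ + S/6) = -8/3 + S/6)
W(v, d) = -3 + d
W(605, V(4)) + C(-675) = (-3 + (-8/3 + (⅙)*4)) - 675 = (-3 + (-8/3 + ⅔)) - 675 = (-3 - 2) - 675 = -5 - 675 = -680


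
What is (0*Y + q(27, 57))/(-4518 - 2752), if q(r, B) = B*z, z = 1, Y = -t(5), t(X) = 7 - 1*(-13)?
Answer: -57/7270 ≈ -0.0078404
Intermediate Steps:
t(X) = 20 (t(X) = 7 + 13 = 20)
Y = -20 (Y = -1*20 = -20)
q(r, B) = B (q(r, B) = B*1 = B)
(0*Y + q(27, 57))/(-4518 - 2752) = (0*(-20) + 57)/(-4518 - 2752) = (0 + 57)/(-7270) = 57*(-1/7270) = -57/7270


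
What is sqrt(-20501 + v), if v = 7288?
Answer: I*sqrt(13213) ≈ 114.95*I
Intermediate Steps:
sqrt(-20501 + v) = sqrt(-20501 + 7288) = sqrt(-13213) = I*sqrt(13213)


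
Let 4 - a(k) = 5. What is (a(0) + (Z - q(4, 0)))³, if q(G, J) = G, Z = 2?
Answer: -27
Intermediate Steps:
a(k) = -1 (a(k) = 4 - 1*5 = 4 - 5 = -1)
(a(0) + (Z - q(4, 0)))³ = (-1 + (2 - 1*4))³ = (-1 + (2 - 4))³ = (-1 - 2)³ = (-3)³ = -27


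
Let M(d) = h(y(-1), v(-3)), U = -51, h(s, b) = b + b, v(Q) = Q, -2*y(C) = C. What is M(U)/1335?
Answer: -2/445 ≈ -0.0044944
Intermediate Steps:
y(C) = -C/2
h(s, b) = 2*b
M(d) = -6 (M(d) = 2*(-3) = -6)
M(U)/1335 = -6/1335 = -6*1/1335 = -2/445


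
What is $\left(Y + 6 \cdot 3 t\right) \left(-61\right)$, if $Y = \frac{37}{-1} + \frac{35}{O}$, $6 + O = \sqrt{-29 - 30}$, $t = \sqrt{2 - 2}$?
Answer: $\frac{45445}{19} + \frac{427 i \sqrt{59}}{19} \approx 2391.8 + 172.62 i$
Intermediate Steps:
$t = 0$ ($t = \sqrt{0} = 0$)
$O = -6 + i \sqrt{59}$ ($O = -6 + \sqrt{-29 - 30} = -6 + \sqrt{-59} = -6 + i \sqrt{59} \approx -6.0 + 7.6811 i$)
$Y = -37 + \frac{35}{-6 + i \sqrt{59}}$ ($Y = \frac{37}{-1} + \frac{35}{-6 + i \sqrt{59}} = 37 \left(-1\right) + \frac{35}{-6 + i \sqrt{59}} = -37 + \frac{35}{-6 + i \sqrt{59}} \approx -39.211 - 2.8299 i$)
$\left(Y + 6 \cdot 3 t\right) \left(-61\right) = \left(\left(- \frac{745}{19} - \frac{7 i \sqrt{59}}{19}\right) + 6 \cdot 3 \cdot 0\right) \left(-61\right) = \left(\left(- \frac{745}{19} - \frac{7 i \sqrt{59}}{19}\right) + 18 \cdot 0\right) \left(-61\right) = \left(\left(- \frac{745}{19} - \frac{7 i \sqrt{59}}{19}\right) + 0\right) \left(-61\right) = \left(- \frac{745}{19} - \frac{7 i \sqrt{59}}{19}\right) \left(-61\right) = \frac{45445}{19} + \frac{427 i \sqrt{59}}{19}$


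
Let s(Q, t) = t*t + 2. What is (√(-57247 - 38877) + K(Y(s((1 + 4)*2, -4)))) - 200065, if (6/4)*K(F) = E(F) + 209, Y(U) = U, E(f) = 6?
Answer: -599765/3 + 2*I*√24031 ≈ -1.9992e+5 + 310.04*I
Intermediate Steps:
s(Q, t) = 2 + t² (s(Q, t) = t² + 2 = 2 + t²)
K(F) = 430/3 (K(F) = 2*(6 + 209)/3 = (⅔)*215 = 430/3)
(√(-57247 - 38877) + K(Y(s((1 + 4)*2, -4)))) - 200065 = (√(-57247 - 38877) + 430/3) - 200065 = (√(-96124) + 430/3) - 200065 = (2*I*√24031 + 430/3) - 200065 = (430/3 + 2*I*√24031) - 200065 = -599765/3 + 2*I*√24031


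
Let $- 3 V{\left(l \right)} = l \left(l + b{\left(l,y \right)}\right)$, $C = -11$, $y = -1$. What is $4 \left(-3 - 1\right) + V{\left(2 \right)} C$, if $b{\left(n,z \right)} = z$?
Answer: $- \frac{26}{3} \approx -8.6667$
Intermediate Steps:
$V{\left(l \right)} = - \frac{l \left(-1 + l\right)}{3}$ ($V{\left(l \right)} = - \frac{l \left(l - 1\right)}{3} = - \frac{l \left(-1 + l\right)}{3}$)
$4 \left(-3 - 1\right) + V{\left(2 \right)} C = 4 \left(-3 - 1\right) + \frac{1}{3} \cdot 2 \left(1 - 2\right) \left(-11\right) = 4 \left(-4\right) + \frac{1}{3} \cdot 2 \left(1 - 2\right) \left(-11\right) = -16 + \frac{1}{3} \cdot 2 \left(-1\right) \left(-11\right) = -16 - - \frac{22}{3} = -16 + \frac{22}{3} = - \frac{26}{3}$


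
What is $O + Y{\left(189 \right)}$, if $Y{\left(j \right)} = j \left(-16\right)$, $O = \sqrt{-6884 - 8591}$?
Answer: $-3024 + 5 i \sqrt{619} \approx -3024.0 + 124.4 i$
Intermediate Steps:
$O = 5 i \sqrt{619}$ ($O = \sqrt{-15475} = 5 i \sqrt{619} \approx 124.4 i$)
$Y{\left(j \right)} = - 16 j$
$O + Y{\left(189 \right)} = 5 i \sqrt{619} - 3024 = -3024 + 5 i \sqrt{619}$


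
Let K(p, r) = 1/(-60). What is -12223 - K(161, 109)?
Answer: -733379/60 ≈ -12223.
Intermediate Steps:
K(p, r) = -1/60
-12223 - K(161, 109) = -12223 - 1*(-1/60) = -12223 + 1/60 = -733379/60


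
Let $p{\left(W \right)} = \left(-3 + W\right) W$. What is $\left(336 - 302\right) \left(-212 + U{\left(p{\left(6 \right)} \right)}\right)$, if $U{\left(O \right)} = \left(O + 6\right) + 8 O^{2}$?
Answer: $81736$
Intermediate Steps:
$p{\left(W \right)} = W \left(-3 + W\right)$
$U{\left(O \right)} = 6 + O + 8 O^{2}$ ($U{\left(O \right)} = \left(6 + O\right) + 8 O^{2} = 6 + O + 8 O^{2}$)
$\left(336 - 302\right) \left(-212 + U{\left(p{\left(6 \right)} \right)}\right) = \left(336 - 302\right) \left(-212 + \left(6 + 6 \left(-3 + 6\right) + 8 \left(6 \left(-3 + 6\right)\right)^{2}\right)\right) = 34 \left(-212 + \left(6 + 6 \cdot 3 + 8 \left(6 \cdot 3\right)^{2}\right)\right) = 34 \left(-212 + \left(6 + 18 + 8 \cdot 18^{2}\right)\right) = 34 \left(-212 + \left(6 + 18 + 8 \cdot 324\right)\right) = 34 \left(-212 + \left(6 + 18 + 2592\right)\right) = 34 \left(-212 + 2616\right) = 34 \cdot 2404 = 81736$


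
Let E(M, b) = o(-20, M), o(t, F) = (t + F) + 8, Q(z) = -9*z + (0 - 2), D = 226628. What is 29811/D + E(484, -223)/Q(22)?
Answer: -12625777/5665700 ≈ -2.2285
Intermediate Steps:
Q(z) = -2 - 9*z (Q(z) = -9*z - 2 = -2 - 9*z)
o(t, F) = 8 + F + t (o(t, F) = (F + t) + 8 = 8 + F + t)
E(M, b) = -12 + M (E(M, b) = 8 + M - 20 = -12 + M)
29811/D + E(484, -223)/Q(22) = 29811/226628 + (-12 + 484)/(-2 - 9*22) = 29811*(1/226628) + 472/(-2 - 198) = 29811/226628 + 472/(-200) = 29811/226628 + 472*(-1/200) = 29811/226628 - 59/25 = -12625777/5665700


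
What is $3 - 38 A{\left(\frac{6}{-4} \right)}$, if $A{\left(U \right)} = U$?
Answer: $60$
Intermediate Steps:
$3 - 38 A{\left(\frac{6}{-4} \right)} = 3 - 38 \frac{6}{-4} = 3 - 38 \cdot 6 \left(- \frac{1}{4}\right) = 3 - -57 = 3 + 57 = 60$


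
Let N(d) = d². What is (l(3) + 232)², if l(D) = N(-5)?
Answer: 66049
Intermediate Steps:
l(D) = 25 (l(D) = (-5)² = 25)
(l(3) + 232)² = (25 + 232)² = 257² = 66049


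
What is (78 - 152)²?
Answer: 5476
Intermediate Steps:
(78 - 152)² = (-74)² = 5476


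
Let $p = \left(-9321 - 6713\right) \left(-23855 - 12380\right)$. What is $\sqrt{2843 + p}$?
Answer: $\sqrt{580994833} \approx 24104.0$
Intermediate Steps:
$p = 580991990$ ($p = \left(-16034\right) \left(-36235\right) = 580991990$)
$\sqrt{2843 + p} = \sqrt{2843 + 580991990} = \sqrt{580994833}$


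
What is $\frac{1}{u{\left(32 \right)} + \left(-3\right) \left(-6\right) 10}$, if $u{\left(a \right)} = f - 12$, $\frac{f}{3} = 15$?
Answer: $\frac{1}{213} \approx 0.0046948$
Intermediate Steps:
$f = 45$ ($f = 3 \cdot 15 = 45$)
$u{\left(a \right)} = 33$ ($u{\left(a \right)} = 45 - 12 = 33$)
$\frac{1}{u{\left(32 \right)} + \left(-3\right) \left(-6\right) 10} = \frac{1}{33 + \left(-3\right) \left(-6\right) 10} = \frac{1}{33 + 18 \cdot 10} = \frac{1}{33 + 180} = \frac{1}{213}$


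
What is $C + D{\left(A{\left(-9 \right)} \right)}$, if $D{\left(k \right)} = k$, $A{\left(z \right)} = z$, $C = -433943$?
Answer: $-433952$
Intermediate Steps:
$C + D{\left(A{\left(-9 \right)} \right)} = -433943 - 9 = -433952$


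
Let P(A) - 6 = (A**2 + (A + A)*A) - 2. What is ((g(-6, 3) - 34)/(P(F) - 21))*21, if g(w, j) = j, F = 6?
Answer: -93/13 ≈ -7.1538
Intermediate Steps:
P(A) = 4 + 3*A**2 (P(A) = 6 + ((A**2 + (A + A)*A) - 2) = 6 + ((A**2 + (2*A)*A) - 2) = 6 + ((A**2 + 2*A**2) - 2) = 6 + (3*A**2 - 2) = 6 + (-2 + 3*A**2) = 4 + 3*A**2)
((g(-6, 3) - 34)/(P(F) - 21))*21 = ((3 - 34)/((4 + 3*6**2) - 21))*21 = -31/((4 + 3*36) - 21)*21 = -31/((4 + 108) - 21)*21 = -31/(112 - 21)*21 = -31/91*21 = -93/13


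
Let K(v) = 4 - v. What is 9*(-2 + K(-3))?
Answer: 45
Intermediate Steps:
9*(-2 + K(-3)) = 9*(-2 + (4 - 1*(-3))) = 9*(-2 + (4 + 3)) = 9*(-2 + 7) = 9*5 = 45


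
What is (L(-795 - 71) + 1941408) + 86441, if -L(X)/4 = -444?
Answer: 2029625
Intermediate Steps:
L(X) = 1776 (L(X) = -4*(-444) = 1776)
(L(-795 - 71) + 1941408) + 86441 = (1776 + 1941408) + 86441 = 1943184 + 86441 = 2029625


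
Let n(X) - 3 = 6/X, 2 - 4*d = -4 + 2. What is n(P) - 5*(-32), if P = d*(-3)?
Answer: 161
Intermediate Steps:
d = 1 (d = ½ - (-4 + 2)/4 = ½ - ¼*(-2) = ½ + ½ = 1)
P = -3 (P = 1*(-3) = -3)
n(X) = 3 + 6/X
n(P) - 5*(-32) = (3 + 6/(-3)) - 5*(-32) = (3 + 6*(-⅓)) + 160 = (3 - 2) + 160 = 1 + 160 = 161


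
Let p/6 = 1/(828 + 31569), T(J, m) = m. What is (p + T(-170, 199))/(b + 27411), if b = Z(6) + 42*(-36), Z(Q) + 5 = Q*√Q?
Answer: 27823141841/3620359458490 - 6447009*√6/3620359458490 ≈ 0.0076808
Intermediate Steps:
Z(Q) = -5 + Q^(3/2) (Z(Q) = -5 + Q*√Q = -5 + Q^(3/2))
b = -1517 + 6*√6 (b = (-5 + 6^(3/2)) + 42*(-36) = (-5 + 6*√6) - 1512 = -1517 + 6*√6 ≈ -1502.3)
p = 2/10799 (p = 6/(828 + 31569) = 6/32397 = 6*(1/32397) = 2/10799 ≈ 0.00018520)
(p + T(-170, 199))/(b + 27411) = (2/10799 + 199)/((-1517 + 6*√6) + 27411) = 2149003/(10799*(25894 + 6*√6))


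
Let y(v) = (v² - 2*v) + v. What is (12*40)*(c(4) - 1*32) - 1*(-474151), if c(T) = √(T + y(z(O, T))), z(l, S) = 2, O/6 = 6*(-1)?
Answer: 458791 + 480*√6 ≈ 4.5997e+5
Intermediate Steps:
O = -36 (O = 6*(6*(-1)) = 6*(-6) = -36)
y(v) = v² - v
c(T) = √(2 + T) (c(T) = √(T + 2*(-1 + 2)) = √(T + 2*1) = √(T + 2) = √(2 + T))
(12*40)*(c(4) - 1*32) - 1*(-474151) = (12*40)*(√(2 + 4) - 1*32) - 1*(-474151) = 480*(√6 - 32) + 474151 = 480*(-32 + √6) + 474151 = (-15360 + 480*√6) + 474151 = 458791 + 480*√6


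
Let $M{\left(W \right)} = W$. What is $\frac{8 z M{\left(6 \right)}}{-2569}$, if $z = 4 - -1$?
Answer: $- \frac{240}{2569} \approx -0.093422$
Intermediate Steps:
$z = 5$ ($z = 4 + 1 = 5$)
$\frac{8 z M{\left(6 \right)}}{-2569} = \frac{8 \cdot 5 \cdot 6}{-2569} = 40 \cdot 6 \left(- \frac{1}{2569}\right) = 240 \left(- \frac{1}{2569}\right) = - \frac{240}{2569}$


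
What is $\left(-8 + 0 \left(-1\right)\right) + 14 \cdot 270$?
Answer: $3772$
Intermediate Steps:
$\left(-8 + 0 \left(-1\right)\right) + 14 \cdot 270 = \left(-8 + 0\right) + 3780 = -8 + 3780 = 3772$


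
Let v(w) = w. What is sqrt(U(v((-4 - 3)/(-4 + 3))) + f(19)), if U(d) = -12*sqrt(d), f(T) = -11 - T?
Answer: sqrt(-30 - 12*sqrt(7)) ≈ 7.8581*I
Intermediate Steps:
sqrt(U(v((-4 - 3)/(-4 + 3))) + f(19)) = sqrt(-12*sqrt(7)*sqrt(-1/(-4 + 3)) + (-11 - 1*19)) = sqrt(-12*sqrt(7)*sqrt(-1/(-1)) + (-11 - 19)) = sqrt(-12*sqrt(7) - 30) = sqrt(-30 - 12*sqrt(7))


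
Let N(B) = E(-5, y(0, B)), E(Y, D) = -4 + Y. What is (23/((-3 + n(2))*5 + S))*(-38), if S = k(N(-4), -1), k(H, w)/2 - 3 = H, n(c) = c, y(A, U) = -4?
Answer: 874/17 ≈ 51.412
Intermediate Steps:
N(B) = -9 (N(B) = -4 - 5 = -9)
k(H, w) = 6 + 2*H
S = -12 (S = 6 + 2*(-9) = 6 - 18 = -12)
(23/((-3 + n(2))*5 + S))*(-38) = (23/((-3 + 2)*5 - 12))*(-38) = (23/(-1*5 - 12))*(-38) = (23/(-5 - 12))*(-38) = (23/(-17))*(-38) = -1/17*23*(-38) = -23/17*(-38) = 874/17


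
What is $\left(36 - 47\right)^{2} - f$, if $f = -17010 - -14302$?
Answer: $2829$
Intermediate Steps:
$f = -2708$ ($f = -17010 + 14302 = -2708$)
$\left(36 - 47\right)^{2} - f = \left(36 - 47\right)^{2} - -2708 = \left(-11\right)^{2} + 2708 = 121 + 2708 = 2829$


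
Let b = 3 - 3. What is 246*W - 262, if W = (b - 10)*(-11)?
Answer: 26798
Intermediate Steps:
b = 0
W = 110 (W = (0 - 10)*(-11) = -10*(-11) = 110)
246*W - 262 = 246*110 - 262 = 27060 - 262 = 26798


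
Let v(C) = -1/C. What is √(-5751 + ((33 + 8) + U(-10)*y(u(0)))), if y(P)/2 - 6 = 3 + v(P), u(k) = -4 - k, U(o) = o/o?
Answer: I*√22766/2 ≈ 75.442*I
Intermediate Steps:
U(o) = 1
y(P) = 18 - 2/P (y(P) = 12 + 2*(3 - 1/P) = 12 + (6 - 2/P) = 18 - 2/P)
√(-5751 + ((33 + 8) + U(-10)*y(u(0)))) = √(-5751 + ((33 + 8) + 1*(18 - 2/(-4 - 1*0)))) = √(-5751 + (41 + 1*(18 - 2/(-4 + 0)))) = √(-5751 + (41 + 1*(18 - 2/(-4)))) = √(-5751 + (41 + 1*(18 - 2*(-¼)))) = √(-5751 + (41 + 1*(18 + ½))) = √(-5751 + (41 + 1*(37/2))) = √(-5751 + (41 + 37/2)) = √(-5751 + 119/2) = √(-11383/2) = I*√22766/2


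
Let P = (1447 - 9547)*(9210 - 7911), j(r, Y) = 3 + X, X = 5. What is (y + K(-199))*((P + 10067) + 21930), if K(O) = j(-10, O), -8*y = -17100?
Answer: -45012173773/2 ≈ -2.2506e+10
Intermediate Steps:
y = 4275/2 (y = -⅛*(-17100) = 4275/2 ≈ 2137.5)
j(r, Y) = 8 (j(r, Y) = 3 + 5 = 8)
P = -10521900 (P = -8100*1299 = -10521900)
K(O) = 8
(y + K(-199))*((P + 10067) + 21930) = (4275/2 + 8)*((-10521900 + 10067) + 21930) = 4291*(-10511833 + 21930)/2 = (4291/2)*(-10489903) = -45012173773/2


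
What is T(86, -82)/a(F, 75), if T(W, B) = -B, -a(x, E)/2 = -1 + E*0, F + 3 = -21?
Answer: 41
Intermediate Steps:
F = -24 (F = -3 - 21 = -24)
a(x, E) = 2 (a(x, E) = -2*(-1 + E*0) = -2*(-1 + 0) = -2*(-1) = 2)
T(86, -82)/a(F, 75) = -1*(-82)/2 = 82*(1/2) = 41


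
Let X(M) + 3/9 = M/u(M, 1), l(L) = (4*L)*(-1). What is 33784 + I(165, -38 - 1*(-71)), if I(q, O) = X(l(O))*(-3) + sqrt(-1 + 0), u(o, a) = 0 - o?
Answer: 33788 + I ≈ 33788.0 + 1.0*I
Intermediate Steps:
u(o, a) = -o
l(L) = -4*L
X(M) = -4/3 (X(M) = -1/3 + M/((-M)) = -1/3 + M*(-1/M) = -1/3 - 1 = -4/3)
I(q, O) = 4 + I (I(q, O) = -4/3*(-3) + sqrt(-1 + 0) = 4 + sqrt(-1) = 4 + I)
33784 + I(165, -38 - 1*(-71)) = 33784 + (4 + I) = 33788 + I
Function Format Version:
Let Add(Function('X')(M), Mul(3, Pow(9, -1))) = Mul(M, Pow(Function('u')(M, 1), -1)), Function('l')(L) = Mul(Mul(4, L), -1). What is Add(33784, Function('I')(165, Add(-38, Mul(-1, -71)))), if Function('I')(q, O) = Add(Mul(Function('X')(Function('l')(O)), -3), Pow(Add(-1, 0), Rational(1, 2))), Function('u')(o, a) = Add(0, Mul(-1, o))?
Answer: Add(33788, I) ≈ Add(33788., Mul(1.0000, I))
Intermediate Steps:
Function('u')(o, a) = Mul(-1, o)
Function('l')(L) = Mul(-4, L)
Function('X')(M) = Rational(-4, 3) (Function('X')(M) = Add(Rational(-1, 3), Mul(M, Pow(Mul(-1, M), -1))) = Add(Rational(-1, 3), Mul(M, Mul(-1, Pow(M, -1)))) = Add(Rational(-1, 3), -1) = Rational(-4, 3))
Function('I')(q, O) = Add(4, I) (Function('I')(q, O) = Add(Mul(Rational(-4, 3), -3), Pow(Add(-1, 0), Rational(1, 2))) = Add(4, Pow(-1, Rational(1, 2))) = Add(4, I))
Add(33784, Function('I')(165, Add(-38, Mul(-1, -71)))) = Add(33784, Add(4, I)) = Add(33788, I)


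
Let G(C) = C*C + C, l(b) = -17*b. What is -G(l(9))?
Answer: -23256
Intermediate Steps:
G(C) = C + C**2 (G(C) = C**2 + C = C + C**2)
-G(l(9)) = -(-17*9)*(1 - 17*9) = -(-153)*(1 - 153) = -(-153)*(-152) = -1*23256 = -23256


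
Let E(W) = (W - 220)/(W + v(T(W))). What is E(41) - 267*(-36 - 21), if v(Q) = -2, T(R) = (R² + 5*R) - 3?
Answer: 593362/39 ≈ 15214.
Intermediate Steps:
T(R) = -3 + R² + 5*R
E(W) = (-220 + W)/(-2 + W) (E(W) = (W - 220)/(W - 2) = (-220 + W)/(-2 + W))
E(41) - 267*(-36 - 21) = (-220 + 41)/(-2 + 41) - 267*(-36 - 21) = -179/39 - 267*(-57) = (1/39)*(-179) + 15219 = -179/39 + 15219 = 593362/39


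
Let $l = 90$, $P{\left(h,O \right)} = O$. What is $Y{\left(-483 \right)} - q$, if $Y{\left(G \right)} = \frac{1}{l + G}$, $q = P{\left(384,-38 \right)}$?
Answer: $\frac{14933}{393} \approx 37.997$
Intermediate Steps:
$q = -38$
$Y{\left(G \right)} = \frac{1}{90 + G}$
$Y{\left(-483 \right)} - q = \frac{1}{90 - 483} - -38 = \frac{1}{-393} + 38 = - \frac{1}{393} + 38 = \frac{14933}{393}$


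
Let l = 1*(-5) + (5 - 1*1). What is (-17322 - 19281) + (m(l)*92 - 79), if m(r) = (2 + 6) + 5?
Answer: -35486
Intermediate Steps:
l = -1 (l = -5 + (5 - 1) = -5 + 4 = -1)
m(r) = 13 (m(r) = 8 + 5 = 13)
(-17322 - 19281) + (m(l)*92 - 79) = (-17322 - 19281) + (13*92 - 79) = -36603 + (1196 - 79) = -36603 + 1117 = -35486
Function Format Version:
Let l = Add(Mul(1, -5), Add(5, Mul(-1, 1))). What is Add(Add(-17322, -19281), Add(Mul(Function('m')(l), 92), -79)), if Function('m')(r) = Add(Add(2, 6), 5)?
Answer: -35486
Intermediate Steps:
l = -1 (l = Add(-5, Add(5, -1)) = Add(-5, 4) = -1)
Function('m')(r) = 13 (Function('m')(r) = Add(8, 5) = 13)
Add(Add(-17322, -19281), Add(Mul(Function('m')(l), 92), -79)) = Add(Add(-17322, -19281), Add(Mul(13, 92), -79)) = Add(-36603, Add(1196, -79)) = Add(-36603, 1117) = -35486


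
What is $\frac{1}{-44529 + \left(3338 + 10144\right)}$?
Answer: $- \frac{1}{31047} \approx -3.2209 \cdot 10^{-5}$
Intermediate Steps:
$\frac{1}{-44529 + \left(3338 + 10144\right)} = \frac{1}{-44529 + 13482} = \frac{1}{-31047} = - \frac{1}{31047}$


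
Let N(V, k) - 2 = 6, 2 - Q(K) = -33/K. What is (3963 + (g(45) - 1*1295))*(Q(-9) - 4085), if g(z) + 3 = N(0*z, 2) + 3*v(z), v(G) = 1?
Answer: -10935920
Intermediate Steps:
Q(K) = 2 + 33/K (Q(K) = 2 - (-33)/K = 2 + 33/K)
N(V, k) = 8 (N(V, k) = 2 + 6 = 8)
g(z) = 8 (g(z) = -3 + (8 + 3*1) = -3 + (8 + 3) = -3 + 11 = 8)
(3963 + (g(45) - 1*1295))*(Q(-9) - 4085) = (3963 + (8 - 1*1295))*((2 + 33/(-9)) - 4085) = (3963 + (8 - 1295))*((2 + 33*(-1/9)) - 4085) = (3963 - 1287)*((2 - 11/3) - 4085) = 2676*(-5/3 - 4085) = 2676*(-12260/3) = -10935920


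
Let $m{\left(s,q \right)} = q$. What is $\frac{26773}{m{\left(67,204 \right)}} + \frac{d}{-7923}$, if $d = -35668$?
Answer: $\frac{24377639}{179588} \approx 135.74$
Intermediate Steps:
$\frac{26773}{m{\left(67,204 \right)}} + \frac{d}{-7923} = \frac{26773}{204} - \frac{35668}{-7923} = 26773 \cdot \frac{1}{204} - - \frac{35668}{7923} = \frac{26773}{204} + \frac{35668}{7923} = \frac{24377639}{179588}$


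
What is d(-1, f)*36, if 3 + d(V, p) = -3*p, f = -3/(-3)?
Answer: -216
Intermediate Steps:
f = 1 (f = -3*(-⅓) = 1)
d(V, p) = -3 - 3*p
d(-1, f)*36 = (-3 - 3*1)*36 = (-3 - 3)*36 = -6*36 = -216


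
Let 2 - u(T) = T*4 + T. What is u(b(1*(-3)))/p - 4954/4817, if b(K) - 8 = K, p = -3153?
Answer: -15509171/15188001 ≈ -1.0211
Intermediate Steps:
b(K) = 8 + K
u(T) = 2 - 5*T (u(T) = 2 - (T*4 + T) = 2 - (4*T + T) = 2 - 5*T)
u(b(1*(-3)))/p - 4954/4817 = (2 - 5*(8 + 1*(-3)))/(-3153) - 4954/4817 = (2 - 5*(8 - 3))*(-1/3153) - 4954*1/4817 = (2 - 5*5)*(-1/3153) - 4954/4817 = (2 - 25)*(-1/3153) - 4954/4817 = -23*(-1/3153) - 4954/4817 = 23/3153 - 4954/4817 = -15509171/15188001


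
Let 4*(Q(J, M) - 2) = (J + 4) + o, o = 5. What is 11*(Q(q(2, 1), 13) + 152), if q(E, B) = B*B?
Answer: 3443/2 ≈ 1721.5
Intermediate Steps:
q(E, B) = B**2
Q(J, M) = 17/4 + J/4 (Q(J, M) = 2 + ((J + 4) + 5)/4 = 2 + ((4 + J) + 5)/4 = 2 + (9 + J)/4 = 2 + (9/4 + J/4) = 17/4 + J/4)
11*(Q(q(2, 1), 13) + 152) = 11*((17/4 + (1/4)*1**2) + 152) = 11*((17/4 + (1/4)*1) + 152) = 11*((17/4 + 1/4) + 152) = 11*(9/2 + 152) = 11*(313/2) = 3443/2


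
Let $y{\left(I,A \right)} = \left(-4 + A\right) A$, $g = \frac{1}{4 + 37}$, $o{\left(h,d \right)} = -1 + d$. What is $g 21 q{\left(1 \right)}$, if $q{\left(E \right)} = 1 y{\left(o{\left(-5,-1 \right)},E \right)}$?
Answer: $- \frac{63}{41} \approx -1.5366$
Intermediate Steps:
$g = \frac{1}{41} \approx 0.02439$
$y{\left(I,A \right)} = A \left(-4 + A\right)$
$q{\left(E \right)} = E \left(-4 + E\right)$ ($q{\left(E \right)} = 1 E \left(-4 + E\right) = E \left(-4 + E\right)$)
$g 21 q{\left(1 \right)} = \frac{1}{41} \cdot 21 \cdot 1 \left(-4 + 1\right) = \frac{21 \cdot 1 \left(-3\right)}{41} = \frac{21}{41} \left(-3\right) = - \frac{63}{41}$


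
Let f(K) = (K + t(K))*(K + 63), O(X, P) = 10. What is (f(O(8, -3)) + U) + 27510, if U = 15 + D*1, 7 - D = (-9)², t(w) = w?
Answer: 28911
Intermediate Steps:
D = -74 (D = 7 - 1*(-9)² = 7 - 1*81 = 7 - 81 = -74)
f(K) = 2*K*(63 + K) (f(K) = (K + K)*(K + 63) = (2*K)*(63 + K) = 2*K*(63 + K))
U = -59 (U = 15 - 74*1 = 15 - 74 = -59)
(f(O(8, -3)) + U) + 27510 = (2*10*(63 + 10) - 59) + 27510 = (2*10*73 - 59) + 27510 = (1460 - 59) + 27510 = 1401 + 27510 = 28911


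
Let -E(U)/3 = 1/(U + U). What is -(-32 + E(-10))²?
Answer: -405769/400 ≈ -1014.4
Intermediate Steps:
E(U) = -3/(2*U) (E(U) = -3/(U + U) = -3*1/(2*U) = -3/(2*U))
-(-32 + E(-10))² = -(-32 - 3/2/(-10))² = -(-32 - 3/2*(-⅒))² = -(-32 + 3/20)² = -(-637/20)² = -1*405769/400 = -405769/400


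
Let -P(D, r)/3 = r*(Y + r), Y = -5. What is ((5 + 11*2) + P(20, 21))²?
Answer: 962361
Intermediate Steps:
P(D, r) = -3*r*(-5 + r)
((5 + 11*2) + P(20, 21))² = ((5 + 11*2) + 3*21*(5 - 1*21))² = ((5 + 22) + 3*21*(5 - 21))² = (27 + 3*21*(-16))² = (27 - 1008)² = (-981)² = 962361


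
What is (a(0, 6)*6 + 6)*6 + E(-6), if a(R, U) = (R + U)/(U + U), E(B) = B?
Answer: 48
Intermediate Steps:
a(R, U) = (R + U)/(2*U) (a(R, U) = (R + U)/((2*U)) = (R + U)*(1/(2*U)) = (R + U)/(2*U))
(a(0, 6)*6 + 6)*6 + E(-6) = (((½)*(0 + 6)/6)*6 + 6)*6 - 6 = (((½)*(⅙)*6)*6 + 6)*6 - 6 = ((½)*6 + 6)*6 - 6 = (3 + 6)*6 - 6 = 9*6 - 6 = 54 - 6 = 48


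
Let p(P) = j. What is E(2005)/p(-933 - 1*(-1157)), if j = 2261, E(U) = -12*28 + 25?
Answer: -311/2261 ≈ -0.13755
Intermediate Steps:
E(U) = -311 (E(U) = -336 + 25 = -311)
p(P) = 2261
E(2005)/p(-933 - 1*(-1157)) = -311/2261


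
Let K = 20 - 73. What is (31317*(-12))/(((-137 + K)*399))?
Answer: 62634/12635 ≈ 4.9572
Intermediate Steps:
K = -53
(31317*(-12))/(((-137 + K)*399)) = (31317*(-12))/(((-137 - 53)*399)) = -375804/((-190*399)) = -375804/(-75810) = -375804*(-1/75810) = 62634/12635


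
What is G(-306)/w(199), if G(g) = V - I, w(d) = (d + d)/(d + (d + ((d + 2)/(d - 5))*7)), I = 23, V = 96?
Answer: 5739187/77212 ≈ 74.330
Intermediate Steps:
w(d) = 2*d/(2*d + 7*(2 + d)/(-5 + d)) (w(d) = (2*d)/(d + (d + ((2 + d)/(-5 + d))*7)) = (2*d)/(d + (d + 7*(2 + d)/(-5 + d))) = (2*d)/(2*d + 7*(2 + d)/(-5 + d)) = 2*d/(2*d + 7*(2 + d)/(-5 + d)))
G(g) = 73 (G(g) = 96 - 1*23 = 96 - 23 = 73)
G(-306)/w(199) = 73/((2*199*(-5 + 199)/(14 - 3*199 + 2*199**2))) = 73/((2*199*194/(14 - 597 + 2*39601))) = 73/((2*199*194/(14 - 597 + 79202))) = 73/((2*199*194/78619)) = 73/((2*199*(1/78619)*194)) = 73/(77212/78619) = 73*(78619/77212) = 5739187/77212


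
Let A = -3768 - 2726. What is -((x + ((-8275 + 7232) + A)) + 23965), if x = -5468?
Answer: -10960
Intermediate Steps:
A = -6494
-((x + ((-8275 + 7232) + A)) + 23965) = -((-5468 + ((-8275 + 7232) - 6494)) + 23965) = -((-5468 + (-1043 - 6494)) + 23965) = -((-5468 - 7537) + 23965) = -(-13005 + 23965) = -1*10960 = -10960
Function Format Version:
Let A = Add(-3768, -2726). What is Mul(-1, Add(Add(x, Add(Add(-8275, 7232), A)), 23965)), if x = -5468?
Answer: -10960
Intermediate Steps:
A = -6494
Mul(-1, Add(Add(x, Add(Add(-8275, 7232), A)), 23965)) = Mul(-1, Add(Add(-5468, Add(Add(-8275, 7232), -6494)), 23965)) = Mul(-1, Add(Add(-5468, Add(-1043, -6494)), 23965)) = Mul(-1, Add(Add(-5468, -7537), 23965)) = Mul(-1, Add(-13005, 23965)) = Mul(-1, 10960) = -10960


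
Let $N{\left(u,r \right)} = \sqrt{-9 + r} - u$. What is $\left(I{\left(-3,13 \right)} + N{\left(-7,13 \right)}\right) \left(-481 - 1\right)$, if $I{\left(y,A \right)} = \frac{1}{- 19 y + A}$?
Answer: $- \frac{152071}{35} \approx -4344.9$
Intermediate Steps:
$I{\left(y,A \right)} = \frac{1}{A - 19 y}$
$\left(I{\left(-3,13 \right)} + N{\left(-7,13 \right)}\right) \left(-481 - 1\right) = \left(\frac{1}{13 - -57} + \left(\sqrt{-9 + 13} - -7\right)\right) \left(-481 - 1\right) = \left(\frac{1}{13 + 57} + \left(\sqrt{4} + 7\right)\right) \left(-482\right) = \left(\frac{1}{70} + \left(2 + 7\right)\right) \left(-482\right) = \left(\frac{1}{70} + 9\right) \left(-482\right) = \frac{631}{70} \left(-482\right) = - \frac{152071}{35}$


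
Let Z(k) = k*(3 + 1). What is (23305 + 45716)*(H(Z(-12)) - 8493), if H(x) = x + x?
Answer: -592821369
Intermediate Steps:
Z(k) = 4*k (Z(k) = k*4 = 4*k)
H(x) = 2*x
(23305 + 45716)*(H(Z(-12)) - 8493) = (23305 + 45716)*(2*(4*(-12)) - 8493) = 69021*(2*(-48) - 8493) = 69021*(-96 - 8493) = 69021*(-8589) = -592821369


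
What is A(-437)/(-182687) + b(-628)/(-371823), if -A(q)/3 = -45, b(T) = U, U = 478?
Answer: -137520491/67927228401 ≈ -0.0020245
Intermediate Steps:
b(T) = 478
A(q) = 135 (A(q) = -3*(-45) = 135)
A(-437)/(-182687) + b(-628)/(-371823) = 135/(-182687) + 478/(-371823) = 135*(-1/182687) + 478*(-1/371823) = -135/182687 - 478/371823 = -137520491/67927228401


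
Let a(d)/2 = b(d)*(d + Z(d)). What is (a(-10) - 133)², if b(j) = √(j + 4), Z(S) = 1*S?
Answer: 8089 + 10640*I*√6 ≈ 8089.0 + 26063.0*I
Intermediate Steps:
Z(S) = S
b(j) = √(4 + j)
a(d) = 4*d*√(4 + d) (a(d) = 2*(√(4 + d)*(d + d)) = 2*(√(4 + d)*(2*d)) = 2*(2*d*√(4 + d)) = 4*d*√(4 + d))
(a(-10) - 133)² = (4*(-10)*√(4 - 10) - 133)² = (4*(-10)*√(-6) - 133)² = (4*(-10)*(I*√6) - 133)² = (-40*I*√6 - 133)² = (-133 - 40*I*√6)²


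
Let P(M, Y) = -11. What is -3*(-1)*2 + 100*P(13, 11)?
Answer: -1094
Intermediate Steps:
-3*(-1)*2 + 100*P(13, 11) = -3*(-1)*2 + 100*(-11) = 3*2 - 1100 = 6 - 1100 = -1094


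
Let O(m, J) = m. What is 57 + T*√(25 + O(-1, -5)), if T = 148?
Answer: 57 + 296*√6 ≈ 782.05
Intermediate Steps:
57 + T*√(25 + O(-1, -5)) = 57 + 148*√(25 - 1) = 57 + 148*√24 = 57 + 148*(2*√6) = 57 + 296*√6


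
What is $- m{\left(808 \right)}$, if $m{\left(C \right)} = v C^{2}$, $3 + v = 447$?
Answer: $-289871616$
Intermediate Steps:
$v = 444$ ($v = -3 + 447 = 444$)
$m{\left(C \right)} = 444 C^{2}$
$- m{\left(808 \right)} = - 444 \cdot 808^{2} = - 444 \cdot 652864 = \left(-1\right) 289871616 = -289871616$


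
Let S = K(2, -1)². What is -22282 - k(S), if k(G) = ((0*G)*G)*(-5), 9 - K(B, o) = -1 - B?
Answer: -22282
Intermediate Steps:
K(B, o) = 10 + B (K(B, o) = 9 - (-1 - B) = 9 + (1 + B) = 10 + B)
S = 144 (S = (10 + 2)² = 12² = 144)
k(G) = 0 (k(G) = (0*G)*(-5) = 0*(-5) = 0)
-22282 - k(S) = -22282 - 1*0 = -22282 + 0 = -22282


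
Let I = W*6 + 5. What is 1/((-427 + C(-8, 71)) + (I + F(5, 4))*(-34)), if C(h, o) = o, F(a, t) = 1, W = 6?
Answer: -1/1784 ≈ -0.00056054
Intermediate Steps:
I = 41 (I = 6*6 + 5 = 36 + 5 = 41)
1/((-427 + C(-8, 71)) + (I + F(5, 4))*(-34)) = 1/((-427 + 71) + (41 + 1)*(-34)) = 1/(-356 + 42*(-34)) = 1/(-356 - 1428) = 1/(-1784) = -1/1784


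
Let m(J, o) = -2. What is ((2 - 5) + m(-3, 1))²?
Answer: 25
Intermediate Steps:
((2 - 5) + m(-3, 1))² = ((2 - 5) - 2)² = (-3 - 2)² = (-5)² = 25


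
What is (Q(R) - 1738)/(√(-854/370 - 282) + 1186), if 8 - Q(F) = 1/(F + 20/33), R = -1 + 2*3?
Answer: -379618438/260272857 + 320083*I*√9730445/48150478545 ≈ -1.4585 + 0.020736*I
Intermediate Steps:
R = 5 (R = -1 + 6 = 5)
Q(F) = 8 - 1/(20/33 + F) (Q(F) = 8 - 1/(F + 20/33) = 8 - 1/(20/33 + F))
(Q(R) - 1738)/(√(-854/370 - 282) + 1186) = ((127 + 264*5)/(20 + 33*5) - 1738)/(√(-854/370 - 282) + 1186) = ((127 + 1320)/(20 + 165) - 1738)/(√(-854*1/370 - 282) + 1186) = (1447/185 - 1738)/(√(-427/185 - 282) + 1186) = ((1/185)*1447 - 1738)/(√(-52597/185) + 1186) = (1447/185 - 1738)/(I*√9730445/185 + 1186) = -320083/(185*(1186 + I*√9730445/185))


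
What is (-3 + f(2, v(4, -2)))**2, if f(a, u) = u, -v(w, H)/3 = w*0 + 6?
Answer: 441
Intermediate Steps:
v(w, H) = -18 (v(w, H) = -3*(w*0 + 6) = -3*(0 + 6) = -3*6 = -18)
(-3 + f(2, v(4, -2)))**2 = (-3 - 18)**2 = (-21)**2 = 441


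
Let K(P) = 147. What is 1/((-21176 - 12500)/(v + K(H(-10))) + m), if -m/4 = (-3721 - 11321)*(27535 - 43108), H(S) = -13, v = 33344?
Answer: -33491/31380941911300 ≈ -1.0672e-9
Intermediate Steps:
m = -936996264 (m = -4*(-3721 - 11321)*(27535 - 43108) = -(-60168)*(-15573) = -4*234249066 = -936996264)
1/((-21176 - 12500)/(v + K(H(-10))) + m) = 1/((-21176 - 12500)/(33344 + 147) - 936996264) = 1/(-33676/33491 - 936996264) = 1/(-31380941911300/33491) = -33491/31380941911300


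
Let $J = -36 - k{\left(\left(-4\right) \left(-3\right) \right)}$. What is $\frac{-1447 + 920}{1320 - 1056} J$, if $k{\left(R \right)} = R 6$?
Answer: $\frac{4743}{22} \approx 215.59$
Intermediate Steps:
$k{\left(R \right)} = 6 R$
$J = -108$ ($J = -36 - 6 \left(\left(-4\right) \left(-3\right)\right) = -36 - 6 \cdot 12 = -36 - 72 = -108$)
$\frac{-1447 + 920}{1320 - 1056} J = \frac{-1447 + 920}{1320 - 1056} \left(-108\right) = - \frac{527}{264} \left(-108\right) = \left(-527\right) \frac{1}{264} \left(-108\right) = \left(- \frac{527}{264}\right) \left(-108\right) = \frac{4743}{22}$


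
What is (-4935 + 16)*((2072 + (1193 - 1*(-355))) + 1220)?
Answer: -23807960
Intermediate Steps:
(-4935 + 16)*((2072 + (1193 - 1*(-355))) + 1220) = -4919*((2072 + (1193 + 355)) + 1220) = -4919*((2072 + 1548) + 1220) = -4919*(3620 + 1220) = -4919*4840 = -23807960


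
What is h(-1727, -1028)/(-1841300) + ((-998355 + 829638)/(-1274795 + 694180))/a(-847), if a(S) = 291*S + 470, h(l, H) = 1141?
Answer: -32657159574821/52600547576359300 ≈ -0.00062085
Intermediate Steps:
a(S) = 470 + 291*S
h(-1727, -1028)/(-1841300) + ((-998355 + 829638)/(-1274795 + 694180))/a(-847) = 1141/(-1841300) + ((-998355 + 829638)/(-1274795 + 694180))/(470 + 291*(-847)) = 1141*(-1/1841300) + (-168717/(-580615))/(470 - 246477) = -1141/1841300 - 168717*(-1/580615)/(-246007) = -1141/1841300 + (168717/580615)*(-1/246007) = -1141/1841300 - 168717/142835354305 = -32657159574821/52600547576359300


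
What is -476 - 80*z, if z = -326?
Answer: 25604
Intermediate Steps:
-476 - 80*z = -476 - 80*(-326) = -476 + 26080 = 25604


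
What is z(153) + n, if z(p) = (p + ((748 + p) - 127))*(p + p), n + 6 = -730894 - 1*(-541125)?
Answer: 93887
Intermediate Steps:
n = -189775 (n = -6 + (-730894 - 1*(-541125)) = -6 + (-730894 + 541125) = -6 - 189769 = -189775)
z(p) = 2*p*(621 + 2*p) (z(p) = (p + (621 + p))*(2*p) = (621 + 2*p)*(2*p) = 2*p*(621 + 2*p))
z(153) + n = 2*153*(621 + 2*153) - 189775 = 2*153*(621 + 306) - 189775 = 2*153*927 - 189775 = 283662 - 189775 = 93887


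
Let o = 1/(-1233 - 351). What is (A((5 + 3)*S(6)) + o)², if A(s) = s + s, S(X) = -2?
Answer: 2569374721/2509056 ≈ 1024.0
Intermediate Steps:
o = -1/1584 (o = 1/(-1584) = -1/1584 ≈ -0.00063131)
A(s) = 2*s
(A((5 + 3)*S(6)) + o)² = (2*((5 + 3)*(-2)) - 1/1584)² = (2*(8*(-2)) - 1/1584)² = (2*(-16) - 1/1584)² = (-32 - 1/1584)² = (-50689/1584)² = 2569374721/2509056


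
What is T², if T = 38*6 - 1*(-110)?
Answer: 114244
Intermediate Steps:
T = 338 (T = 228 + 110 = 338)
T² = 338² = 114244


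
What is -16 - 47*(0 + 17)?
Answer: -815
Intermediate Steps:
-16 - 47*(0 + 17) = -16 - 47*17 = -16 - 799 = -815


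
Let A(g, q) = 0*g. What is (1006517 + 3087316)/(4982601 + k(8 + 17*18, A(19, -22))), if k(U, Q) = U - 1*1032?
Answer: 4093833/4981883 ≈ 0.82174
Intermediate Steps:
A(g, q) = 0
k(U, Q) = -1032 + U (k(U, Q) = U - 1032 = -1032 + U)
(1006517 + 3087316)/(4982601 + k(8 + 17*18, A(19, -22))) = (1006517 + 3087316)/(4982601 + (-1032 + (8 + 17*18))) = 4093833/(4982601 + (-1032 + (8 + 306))) = 4093833/(4982601 + (-1032 + 314)) = 4093833/(4982601 - 718) = 4093833/4981883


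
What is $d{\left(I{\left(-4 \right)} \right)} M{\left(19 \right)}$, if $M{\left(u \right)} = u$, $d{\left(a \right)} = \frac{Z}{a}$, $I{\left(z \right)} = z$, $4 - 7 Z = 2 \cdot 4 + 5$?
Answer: $\frac{171}{28} \approx 6.1071$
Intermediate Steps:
$Z = - \frac{9}{7}$ ($Z = \frac{4}{7} - \frac{2 \cdot 4 + 5}{7} = \frac{4}{7} - \frac{8 + 5}{7} = \frac{4}{7} - \frac{13}{7} = - \frac{9}{7} \approx -1.2857$)
$d{\left(a \right)} = - \frac{9}{7 a}$
$d{\left(I{\left(-4 \right)} \right)} M{\left(19 \right)} = - \frac{9}{7 \left(-4\right)} 19 = \left(- \frac{9}{7}\right) \left(- \frac{1}{4}\right) 19 = \frac{9}{28} \cdot 19 = \frac{171}{28}$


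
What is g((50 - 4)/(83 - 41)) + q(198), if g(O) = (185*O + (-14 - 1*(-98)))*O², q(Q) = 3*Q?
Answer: 8685085/9261 ≈ 937.81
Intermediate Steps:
g(O) = O²*(84 + 185*O) (g(O) = (185*O + (-14 + 98))*O² = (185*O + 84)*O² = (84 + 185*O)*O² = O²*(84 + 185*O))
g((50 - 4)/(83 - 41)) + q(198) = ((50 - 4)/(83 - 41))²*(84 + 185*((50 - 4)/(83 - 41))) + 3*198 = (46/42)²*(84 + 185*(46/42)) + 594 = (46*(1/42))²*(84 + 185*(46*(1/42))) + 594 = (23/21)²*(84 + 185*(23/21)) + 594 = 529*(84 + 4255/21)/441 + 594 = (529/441)*(6019/21) + 594 = 3184051/9261 + 594 = 8685085/9261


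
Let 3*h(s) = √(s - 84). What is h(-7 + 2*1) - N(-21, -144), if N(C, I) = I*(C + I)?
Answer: -23760 + I*√89/3 ≈ -23760.0 + 3.1447*I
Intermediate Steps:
h(s) = √(-84 + s)/3 (h(s) = √(s - 84)/3 = √(-84 + s)/3)
h(-7 + 2*1) - N(-21, -144) = √(-84 + (-7 + 2*1))/3 - (-144)*(-21 - 144) = √(-84 + (-7 + 2))/3 - (-144)*(-165) = √(-84 - 5)/3 - 1*23760 = √(-89)/3 - 23760 = (I*√89)/3 - 23760 = I*√89/3 - 23760 = -23760 + I*√89/3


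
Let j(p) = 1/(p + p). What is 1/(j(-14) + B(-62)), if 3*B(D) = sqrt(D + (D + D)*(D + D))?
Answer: 252/12006167 + 2352*sqrt(15314)/12006167 ≈ 0.024263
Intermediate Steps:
j(p) = 1/(2*p)
B(D) = sqrt(D + 4*D**2)/3 (B(D) = sqrt(D + (D + D)*(D + D))/3 = sqrt(D + (2*D)*(2*D))/3 = sqrt(D + 4*D**2)/3)
1/(j(-14) + B(-62)) = 1/((1/2)/(-14) + sqrt(-62*(1 + 4*(-62)))/3) = 1/((1/2)*(-1/14) + sqrt(-62*(1 - 248))/3) = 1/(-1/28 + sqrt(-62*(-247))/3) = 1/(-1/28 + sqrt(15314)/3)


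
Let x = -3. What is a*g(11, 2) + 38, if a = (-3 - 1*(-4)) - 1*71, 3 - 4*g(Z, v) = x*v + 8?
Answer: 41/2 ≈ 20.500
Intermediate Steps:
g(Z, v) = -5/4 + 3*v/4 (g(Z, v) = ¾ - (-3*v + 8)/4 = ¾ - (8 - 3*v)/4 = ¾ + (-2 + 3*v/4) = -5/4 + 3*v/4)
a = -70 (a = (-3 + 4) - 71 = 1 - 71 = -70)
a*g(11, 2) + 38 = -70*(-5/4 + (¾)*2) + 38 = -70*(-5/4 + 3/2) + 38 = -70*¼ + 38 = -35/2 + 38 = 41/2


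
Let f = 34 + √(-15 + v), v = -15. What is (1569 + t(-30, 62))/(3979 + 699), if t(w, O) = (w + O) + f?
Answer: 1635/4678 + I*√30/4678 ≈ 0.34951 + 0.0011708*I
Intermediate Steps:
f = 34 + I*√30 (f = 34 + √(-15 - 15) = 34 + √(-30) = 34 + I*√30 ≈ 34.0 + 5.4772*I)
t(w, O) = 34 + O + w + I*√30 (t(w, O) = (w + O) + (34 + I*√30) = (O + w) + (34 + I*√30) = 34 + O + w + I*√30)
(1569 + t(-30, 62))/(3979 + 699) = (1569 + (34 + 62 - 30 + I*√30))/(3979 + 699) = (1569 + (66 + I*√30))/4678 = (1635 + I*√30)*(1/4678) = 1635/4678 + I*√30/4678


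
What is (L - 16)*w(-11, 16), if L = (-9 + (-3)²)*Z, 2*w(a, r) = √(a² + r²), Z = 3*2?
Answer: -8*√377 ≈ -155.33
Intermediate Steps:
Z = 6
w(a, r) = √(a² + r²)/2
L = 0 (L = (-9 + (-3)²)*6 = (-9 + 9)*6 = 0*6 = 0)
(L - 16)*w(-11, 16) = (0 - 16)*(√((-11)² + 16²)/2) = -8*√(121 + 256) = -8*√377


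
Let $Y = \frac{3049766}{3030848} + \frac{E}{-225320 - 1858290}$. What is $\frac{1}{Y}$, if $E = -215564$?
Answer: $\frac{1578776300320}{1751966163383} \approx 0.90114$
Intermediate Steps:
$Y = \frac{1751966163383}{1578776300320}$ ($Y = \frac{3049766}{3030848} - \frac{215564}{-225320 - 1858290} = 3049766 \cdot \frac{1}{3030848} - \frac{215564}{-2083610} = \frac{1524883}{1515424} - - \frac{107782}{1041805} = \frac{1524883}{1515424} + \frac{107782}{1041805} = \frac{1751966163383}{1578776300320} \approx 1.1097$)
$\frac{1}{Y} = \frac{1}{\frac{1751966163383}{1578776300320}} = \frac{1578776300320}{1751966163383}$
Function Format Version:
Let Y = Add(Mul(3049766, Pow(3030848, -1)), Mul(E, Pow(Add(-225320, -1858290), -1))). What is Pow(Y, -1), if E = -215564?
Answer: Rational(1578776300320, 1751966163383) ≈ 0.90114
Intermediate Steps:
Y = Rational(1751966163383, 1578776300320) (Y = Add(Mul(3049766, Pow(3030848, -1)), Mul(-215564, Pow(Add(-225320, -1858290), -1))) = Add(Mul(3049766, Rational(1, 3030848)), Mul(-215564, Pow(-2083610, -1))) = Add(Rational(1524883, 1515424), Mul(-215564, Rational(-1, 2083610))) = Add(Rational(1524883, 1515424), Rational(107782, 1041805)) = Rational(1751966163383, 1578776300320) ≈ 1.1097)
Pow(Y, -1) = Pow(Rational(1751966163383, 1578776300320), -1) = Rational(1578776300320, 1751966163383)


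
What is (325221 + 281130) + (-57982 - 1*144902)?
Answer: 403467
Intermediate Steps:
(325221 + 281130) + (-57982 - 1*144902) = 606351 + (-57982 - 144902) = 606351 - 202884 = 403467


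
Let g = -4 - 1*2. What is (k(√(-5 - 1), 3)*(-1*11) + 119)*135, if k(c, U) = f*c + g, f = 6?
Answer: 24975 - 8910*I*√6 ≈ 24975.0 - 21825.0*I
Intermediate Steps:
g = -6 (g = -4 - 2 = -6)
k(c, U) = -6 + 6*c (k(c, U) = 6*c - 6 = -6 + 6*c)
(k(√(-5 - 1), 3)*(-1*11) + 119)*135 = ((-6 + 6*√(-5 - 1))*(-1*11) + 119)*135 = ((-6 + 6*√(-6))*(-11) + 119)*135 = ((-6 + 6*(I*√6))*(-11) + 119)*135 = ((-6 + 6*I*√6)*(-11) + 119)*135 = ((66 - 66*I*√6) + 119)*135 = (185 - 66*I*√6)*135 = 24975 - 8910*I*√6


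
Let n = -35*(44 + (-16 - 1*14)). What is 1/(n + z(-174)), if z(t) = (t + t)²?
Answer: 1/120614 ≈ 8.2909e-6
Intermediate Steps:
z(t) = 4*t² (z(t) = (2*t)² = 4*t²)
n = -490 (n = -35*(44 + (-16 - 14)) = -35*(44 - 30) = -35*14 = -490)
1/(n + z(-174)) = 1/(-490 + 4*(-174)²) = 1/(-490 + 4*30276) = 1/(-490 + 121104) = 1/120614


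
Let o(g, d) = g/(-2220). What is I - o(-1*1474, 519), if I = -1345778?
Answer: -1493814317/1110 ≈ -1.3458e+6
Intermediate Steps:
o(g, d) = -g/2220 (o(g, d) = g*(-1/2220) = -g/2220)
I - o(-1*1474, 519) = -1345778 - (-1)*(-1*1474)/2220 = -1345778 - (-1)*(-1474)/2220 = -1345778 - 1*737/1110 = -1345778 - 737/1110 = -1493814317/1110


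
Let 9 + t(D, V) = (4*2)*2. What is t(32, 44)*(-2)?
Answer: -14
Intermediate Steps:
t(D, V) = 7 (t(D, V) = -9 + (4*2)*2 = -9 + 8*2 = -9 + 16 = 7)
t(32, 44)*(-2) = 7*(-2) = -14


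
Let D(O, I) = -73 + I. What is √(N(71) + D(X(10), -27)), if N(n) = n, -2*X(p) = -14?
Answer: I*√29 ≈ 5.3852*I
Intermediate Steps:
X(p) = 7 (X(p) = -½*(-14) = 7)
√(N(71) + D(X(10), -27)) = √(71 + (-73 - 27)) = √(71 - 100) = √(-29) = I*√29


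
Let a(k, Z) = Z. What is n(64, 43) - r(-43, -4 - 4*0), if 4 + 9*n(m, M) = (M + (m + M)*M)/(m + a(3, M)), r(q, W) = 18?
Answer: -13118/963 ≈ -13.622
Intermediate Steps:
n(m, M) = -4/9 + (M + M*(M + m))/(9*(M + m)) (n(m, M) = -4/9 + ((M + (m + M)*M)/(m + M))/9 = -4/9 + ((M + (M + m)*M)/(M + m))/9 = -4/9 + ((M + M*(M + m))/(M + m))/9 = -4/9 + (M + M*(M + m))/(9*(M + m)))
n(64, 43) - r(-43, -4 - 4*0) = (43² - 4*64 - 3*43 + 43*64)/(9*(43 + 64)) - 1*18 = (⅑)*(1849 - 256 - 129 + 2752)/107 - 18 = (⅑)*(1/107)*4216 - 18 = 4216/963 - 18 = -13118/963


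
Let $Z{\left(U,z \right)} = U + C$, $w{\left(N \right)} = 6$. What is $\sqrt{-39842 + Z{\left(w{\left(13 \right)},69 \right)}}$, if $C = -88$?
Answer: $6 i \sqrt{1109} \approx 199.81 i$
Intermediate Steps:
$Z{\left(U,z \right)} = -88 + U$ ($Z{\left(U,z \right)} = U - 88 = -88 + U$)
$\sqrt{-39842 + Z{\left(w{\left(13 \right)},69 \right)}} = \sqrt{-39842 + \left(-88 + 6\right)} = \sqrt{-39842 - 82} = \sqrt{-39924} = 6 i \sqrt{1109}$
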